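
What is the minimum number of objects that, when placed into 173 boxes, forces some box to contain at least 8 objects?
n = (8 − 1)·173 + 1 = 1212

By the generalised pigeonhole principle, to guarantee some box contains ≥ r objects we need more than (r − 1) · k objects total. Threshold: n = (r − 1) · k + 1. With r = 8 and k = 173: n = 7 · 173 + 1 = 1211 + 1 = 1212. For n = 1211 = 7 · 173, we can put exactly 7 objects in every box, avoiding 8 in any single one — so 1212 is tight.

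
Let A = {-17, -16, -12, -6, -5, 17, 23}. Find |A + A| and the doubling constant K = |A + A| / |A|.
K = |A + A| / |A| = 26/7

Enumerate A + A = {a + b : a, b ∈ A}. With |A| = 7, there are |A|^2 = 49 ordered sum pairs; collecting distinct values, A + A = {-34, -33, -32, -29, -28, -24, -23, -22, -21, -18, -17, -12, -11, -10, 0, 1, 5, 6, 7, 11, 12, 17, 18, 34, 40, 46}, so |A + A| = 26. Thus K = 26/7. For comparison, the minimum possible |A + A| over all 7-element sets is 2·7 − 1 = 13 (so min K = 13/7), attained only by arithmetic progressions.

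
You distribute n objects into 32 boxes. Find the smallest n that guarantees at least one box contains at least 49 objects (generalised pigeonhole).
n = (49 − 1)·32 + 1 = 1537

By the generalised pigeonhole principle, to guarantee some box contains ≥ r objects we need more than (r − 1) · k objects total. Threshold: n = (r − 1) · k + 1. With r = 49 and k = 32: n = 48 · 32 + 1 = 1536 + 1 = 1537. For n = 1536 = 48 · 32, we can put exactly 48 objects in every box, avoiding 49 in any single one — so 1537 is tight.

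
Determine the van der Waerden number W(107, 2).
W(107, 2) = 107 + 1 = 108

A 2-term AP is any pair of integers, so a monochromatic 2-AP exists iff some colour is used at least twice. With 107 colours, the colouring i ↦ i on {1, ..., 107} uses each colour once, avoiding any monochromatic pair, so W(107, 2) > 107. For {1, ..., 108}, pigeonhole forces two integers of the same colour, which form a monochromatic 2-AP. Hence W(107, 2) = 108.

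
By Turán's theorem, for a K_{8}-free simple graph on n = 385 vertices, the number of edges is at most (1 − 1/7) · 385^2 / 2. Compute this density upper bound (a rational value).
Turán density bound = (6/7) · 385^2/2 = 63525

Turán's theorem: ex(n, K_{r+1}) is achieved by the complete r-partite Turán graph T(n, r) with parts as balanced as possible, and is at most (1 − 1/r) · n^2/2. For r = 7, n = 385: the density bound is (6/7) · 148225/2 = 63525. Since 7 ∣ 385, the Turán graph T(385, 7) has parts of equal size 55, and its edge count e(T(385, 7)) = 63525 attains the density bound exactly.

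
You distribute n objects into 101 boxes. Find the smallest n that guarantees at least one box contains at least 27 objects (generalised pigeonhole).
n = (27 − 1)·101 + 1 = 2627

By the generalised pigeonhole principle, to guarantee some box contains ≥ r objects we need more than (r − 1) · k objects total. Threshold: n = (r − 1) · k + 1. With r = 27 and k = 101: n = 26 · 101 + 1 = 2626 + 1 = 2627. For n = 2626 = 26 · 101, we can put exactly 26 objects in every box, avoiding 27 in any single one — so 2627 is tight.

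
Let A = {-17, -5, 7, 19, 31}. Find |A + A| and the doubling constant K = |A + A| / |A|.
K = |A + A| / |A| = 9/5

Enumerate A + A = {a + b : a, b ∈ A}. With |A| = 5, there are |A|^2 = 25 ordered sum pairs; collecting distinct values, A + A = {-34, -22, -10, 2, 14, 26, 38, 50, 62}, so |A + A| = 9. Thus K = 9/5. Here |A + A| = 2|A| − 1 = 9, the minimum possible — so K = 9/5 is minimal, which holds iff A is an arithmetic progression.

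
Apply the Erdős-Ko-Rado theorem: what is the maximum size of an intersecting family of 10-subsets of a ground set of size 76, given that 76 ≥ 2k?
max |F| = C(75, 9) = 125595622175

The Erdős-Ko-Rado theorem states: for n ≥ 2k, an intersecting family of k-subsets of an n-element set has size at most C(n − 1, k − 1), with equality for 'star' families {A ⊆ [n] : |A| = k, i ∈ A} (fix an element i). For n = 76, k = 10: C(75, 9) = 125595622175.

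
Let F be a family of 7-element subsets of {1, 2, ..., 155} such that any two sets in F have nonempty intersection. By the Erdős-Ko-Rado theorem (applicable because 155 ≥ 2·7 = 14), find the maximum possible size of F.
max |F| = C(154, 6) = 16787178870

The Erdős-Ko-Rado theorem states: for n ≥ 2k, an intersecting family of k-subsets of an n-element set has size at most C(n − 1, k − 1), with equality for 'star' families {A ⊆ [n] : |A| = k, i ∈ A} (fix an element i). For n = 155, k = 7: C(154, 6) = 16787178870.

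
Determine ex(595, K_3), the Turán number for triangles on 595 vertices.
ex(595, K_3) = ⌊595^2/4⌋ = 88506

Mantel (1907): a triangle-free graph on n vertices has at most ⌊n^2/4⌋ edges, with equality for the complete bipartite graph K_{⌊n/2⌋, ⌈n/2⌉}. For n = 595: ⌊595^2/4⌋ = ⌊354025/4⌋ = 88506. The extremal graph is K_{297, 298}, which has 297·298 = 88506 edges.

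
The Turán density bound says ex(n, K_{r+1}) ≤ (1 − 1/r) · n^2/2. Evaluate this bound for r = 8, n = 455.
Turán density bound = (7/8) · 455^2/2 = 1449175/16 ≈ 90573.4375

Turán's theorem: ex(n, K_{r+1}) is achieved by the complete r-partite Turán graph T(n, r) with parts as balanced as possible, and is at most (1 − 1/r) · n^2/2. For r = 8, n = 455: the density bound is (7/8) · 207025/2 = 1449175/16 ≈ 90573.4375. The integer-valued extremum is e(T(455, 8)) = 90573, which is strictly less than the density bound 1449175/16 since 8 ∤ 455 (the parts of T(455, 8) cannot all be equal).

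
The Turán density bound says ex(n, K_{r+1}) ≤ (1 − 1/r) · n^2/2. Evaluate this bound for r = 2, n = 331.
Turán density bound = (1/2) · 331^2/2 = 109561/4 ≈ 27390.25

Turán's theorem: ex(n, K_{r+1}) is achieved by the complete r-partite Turán graph T(n, r) with parts as balanced as possible, and is at most (1 − 1/r) · n^2/2. For r = 2, n = 331: the density bound is (1/2) · 109561/2 = 109561/4 ≈ 27390.25. The integer-valued extremum is e(T(331, 2)) = 27390, which is strictly less than the density bound 109561/4 since 2 ∤ 331 (the parts of T(331, 2) cannot all be equal).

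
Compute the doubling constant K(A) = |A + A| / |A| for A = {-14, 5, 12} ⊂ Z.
K = |A + A| / |A| = 6/3 = 2

Enumerate A + A = {a + b : a, b ∈ A}. With |A| = 3, there are |A|^2 = 9 ordered sum pairs; collecting distinct values, A + A = {-28, -9, -2, 10, 17, 24}, so |A + A| = 6. Thus K = 6/3 = 2. For comparison, the minimum possible |A + A| over all 3-element sets is 2·3 − 1 = 5 (so min K = 5/3), attained only by arithmetic progressions.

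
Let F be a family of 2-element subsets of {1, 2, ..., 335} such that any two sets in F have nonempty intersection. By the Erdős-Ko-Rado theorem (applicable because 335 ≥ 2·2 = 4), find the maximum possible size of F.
max |F| = C(334, 1) = 334

Erdős-Ko-Rado (1961): when n ≥ 2k, max |F| = C(n−1, k−1). The bound is attained by the star {A : i ∈ A} for any fixed i ∈ [n]. Here C(335−1, 2−1) = C(334, 1) = 334.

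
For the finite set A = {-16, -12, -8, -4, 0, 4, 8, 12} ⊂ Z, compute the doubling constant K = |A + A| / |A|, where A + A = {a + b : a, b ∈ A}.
K = |A + A| / |A| = 15/8

Enumerate A + A = {a + b : a, b ∈ A}. With |A| = 8, there are |A|^2 = 64 ordered sum pairs; collecting distinct values, A + A = {-32, -28, -24, -20, -16, -12, -8, -4, 0, 4, 8, 12, 16, 20, 24}, so |A + A| = 15. Thus K = 15/8. Here |A + A| = 2|A| − 1 = 15, the minimum possible — so K = 15/8 is minimal, which holds iff A is an arithmetic progression.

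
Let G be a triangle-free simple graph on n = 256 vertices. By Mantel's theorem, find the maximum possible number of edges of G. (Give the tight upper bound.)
ex(256, K_3) = ⌊256^2/4⌋ = 16384

Mantel (1907): a triangle-free graph on n vertices has at most ⌊n^2/4⌋ edges, with equality for the complete bipartite graph K_{⌊n/2⌋, ⌈n/2⌉}. For n = 256: ⌊256^2/4⌋ = ⌊65536/4⌋ = 16384. The extremal graph is K_{128, 128}, which has 128·128 = 16384 edges.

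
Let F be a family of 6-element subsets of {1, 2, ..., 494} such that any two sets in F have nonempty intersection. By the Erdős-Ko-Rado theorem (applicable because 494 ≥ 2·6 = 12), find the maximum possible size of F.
max |F| = C(493, 5) = 237802933263

Erdős-Ko-Rado (1961): when n ≥ 2k, max |F| = C(n−1, k−1). The bound is attained by the star {A : i ∈ A} for any fixed i ∈ [n]. Here C(494−1, 6−1) = C(493, 5) = 237802933263.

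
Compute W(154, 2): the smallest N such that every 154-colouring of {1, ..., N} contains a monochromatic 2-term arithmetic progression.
W(154, 2) = 154 + 1 = 155

A 2-term AP is any pair of integers, so a monochromatic 2-AP exists iff some colour is used at least twice. With 154 colours, the colouring i ↦ i on {1, ..., 154} uses each colour once, avoiding any monochromatic pair, so W(154, 2) > 154. For {1, ..., 155}, pigeonhole forces two integers of the same colour, which form a monochromatic 2-AP. Hence W(154, 2) = 155.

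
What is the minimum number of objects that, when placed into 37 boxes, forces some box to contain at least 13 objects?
n = (13 − 1)·37 + 1 = 445

By the generalised pigeonhole principle, to guarantee some box contains ≥ r objects we need more than (r − 1) · k objects total. Threshold: n = (r − 1) · k + 1. With r = 13 and k = 37: n = 12 · 37 + 1 = 444 + 1 = 445. For n = 444 = 12 · 37, we can put exactly 12 objects in every box, avoiding 13 in any single one — so 445 is tight.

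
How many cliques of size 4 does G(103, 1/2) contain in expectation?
E[# K_4] = C(103, 4) · (1/2)^C(4, 2) = 4421275 / 2^6 = 69082.421875

For each 4-subset S of vertices (there are C(103, 4) = 4421275 such S), let X_S = 1 if S induces a K_4 (all C(4, 2) = 6 edges present). Then P(X_S = 1) = (1/2)^6 = 1/64. By linearity of expectation, E[# K_4] = C(103, 4) · (1/2)^6 = 4421275 / 64 = 69082.421875.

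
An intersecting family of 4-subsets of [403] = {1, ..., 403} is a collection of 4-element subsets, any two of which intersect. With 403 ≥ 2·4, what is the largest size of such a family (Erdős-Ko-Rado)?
max |F| = C(402, 3) = 10746800

The Erdős-Ko-Rado theorem states: for n ≥ 2k, an intersecting family of k-subsets of an n-element set has size at most C(n − 1, k − 1), with equality for 'star' families {A ⊆ [n] : |A| = k, i ∈ A} (fix an element i). For n = 403, k = 4: C(402, 3) = 10746800.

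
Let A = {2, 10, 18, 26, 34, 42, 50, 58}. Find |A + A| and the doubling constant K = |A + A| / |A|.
K = |A + A| / |A| = 15/8

Enumerate A + A = {a + b : a, b ∈ A}. With |A| = 8, there are |A|^2 = 64 ordered sum pairs; collecting distinct values, A + A = {4, 12, 20, 28, 36, 44, 52, 60, 68, 76, 84, 92, 100, 108, 116}, so |A + A| = 15. Thus K = 15/8. Here |A + A| = 2|A| − 1 = 15, the minimum possible — so K = 15/8 is minimal, which holds iff A is an arithmetic progression.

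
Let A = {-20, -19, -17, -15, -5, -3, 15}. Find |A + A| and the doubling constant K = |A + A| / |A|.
K = |A + A| / |A| = 25/7

Enumerate A + A = {a + b : a, b ∈ A}. With |A| = 7, there are |A|^2 = 49 ordered sum pairs; collecting distinct values, A + A = {-40, -39, -38, -37, -36, -35, -34, -32, -30, -25, -24, -23, -22, -20, -18, -10, -8, -6, -5, -4, -2, 0, 10, 12, 30}, so |A + A| = 25. Thus K = 25/7. For comparison, the minimum possible |A + A| over all 7-element sets is 2·7 − 1 = 13 (so min K = 13/7), attained only by arithmetic progressions.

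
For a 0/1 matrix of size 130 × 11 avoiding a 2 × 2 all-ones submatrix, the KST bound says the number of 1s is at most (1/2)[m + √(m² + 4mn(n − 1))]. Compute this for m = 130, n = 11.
z(130, 11; 2, 2) ≤ (1/2)[130 + √(130² + 4·130·11·10)] = (1/2)[130 + √74100] = 201.1066

Kővári–Sós–Turán: let r_1, ..., r_130 be the row sums and z = Σ r_i the total number of 1s. Each pair of columns can share at most one row with both entries 1 (else a 2×2 all-ones block appears), so Σ_i C(r_i, 2) ≤ C(11, 2) = 55. By convexity Σ_i C(r_i, 2) ≥ 130·C(z/130, 2) = z(z − 130)/(2·130), giving z² − 130z − 130·11·10 ≤ 0 and hence z ≤ (1/2)[130 + √(16900 + 4·14300)] = (1/2)[130 + √74100] ≈ (1/2)(130 + 272.2132) = 201.1066.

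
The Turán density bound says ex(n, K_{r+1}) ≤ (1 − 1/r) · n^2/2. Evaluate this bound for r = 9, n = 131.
Turán density bound = (8/9) · 131^2/2 = 68644/9 ≈ 7627.1111

Turán's theorem: ex(n, K_{r+1}) is achieved by the complete r-partite Turán graph T(n, r) with parts as balanced as possible, and is at most (1 − 1/r) · n^2/2. For r = 9, n = 131: the density bound is (8/9) · 17161/2 = 68644/9 ≈ 7627.1111. The integer-valued extremum is e(T(131, 9)) = 7626, which is strictly less than the density bound 68644/9 since 9 ∤ 131 (the parts of T(131, 9) cannot all be equal).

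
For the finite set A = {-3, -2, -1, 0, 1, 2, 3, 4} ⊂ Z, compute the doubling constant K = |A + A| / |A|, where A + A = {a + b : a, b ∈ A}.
K = |A + A| / |A| = 15/8

Enumerate A + A = {a + b : a, b ∈ A}. With |A| = 8, there are |A|^2 = 64 ordered sum pairs; collecting distinct values, A + A = {-6, -5, -4, -3, -2, -1, 0, 1, 2, 3, 4, 5, 6, 7, 8}, so |A + A| = 15. Thus K = 15/8. Here |A + A| = 2|A| − 1 = 15, the minimum possible — so K = 15/8 is minimal, which holds iff A is an arithmetic progression.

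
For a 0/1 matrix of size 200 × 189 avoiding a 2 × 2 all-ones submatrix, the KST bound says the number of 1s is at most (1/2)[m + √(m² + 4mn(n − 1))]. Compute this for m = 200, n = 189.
z(200, 189; 2, 2) ≤ (1/2)[200 + √(200² + 4·200·189·188)] = (1/2)[200 + √28465600] = 2767.6581

Kővári–Sós–Turán: let r_1, ..., r_200 be the row sums and z = Σ r_i the total number of 1s. Each pair of columns can share at most one row with both entries 1 (else a 2×2 all-ones block appears), so Σ_i C(r_i, 2) ≤ C(189, 2) = 17766. By convexity Σ_i C(r_i, 2) ≥ 200·C(z/200, 2) = z(z − 200)/(2·200), giving z² − 200z − 200·189·188 ≤ 0 and hence z ≤ (1/2)[200 + √(40000 + 4·7106400)] = (1/2)[200 + √28465600] ≈ (1/2)(200 + 5335.3163) = 2767.6581.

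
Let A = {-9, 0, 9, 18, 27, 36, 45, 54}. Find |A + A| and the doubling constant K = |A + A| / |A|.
K = |A + A| / |A| = 15/8

Enumerate A + A = {a + b : a, b ∈ A}. With |A| = 8, there are |A|^2 = 64 ordered sum pairs; collecting distinct values, A + A = {-18, -9, 0, 9, 18, 27, 36, 45, 54, 63, 72, 81, 90, 99, 108}, so |A + A| = 15. Thus K = 15/8. Here |A + A| = 2|A| − 1 = 15, the minimum possible — so K = 15/8 is minimal, which holds iff A is an arithmetic progression.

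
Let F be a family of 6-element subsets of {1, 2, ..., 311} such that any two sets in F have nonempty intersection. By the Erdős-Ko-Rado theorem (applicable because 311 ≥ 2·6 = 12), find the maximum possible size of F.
max |F| = C(310, 5) = 23096674062

Erdős-Ko-Rado (1961): when n ≥ 2k, max |F| = C(n−1, k−1). The bound is attained by the star {A : i ∈ A} for any fixed i ∈ [n]. Here C(311−1, 6−1) = C(310, 5) = 23096674062.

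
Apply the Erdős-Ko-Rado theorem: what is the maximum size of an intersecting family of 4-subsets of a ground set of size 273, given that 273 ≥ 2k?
max |F| = C(272, 3) = 3317040

Erdős-Ko-Rado (1961): when n ≥ 2k, max |F| = C(n−1, k−1). The bound is attained by the star {A : i ∈ A} for any fixed i ∈ [n]. Here C(273−1, 4−1) = C(272, 3) = 3317040.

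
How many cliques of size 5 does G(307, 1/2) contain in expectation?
E[# K_5] = C(307, 5) · (1/2)^C(5, 2) = 21993513156 / 2^10 = 5498378289/256 ≈ 21478040.191406

For each 5-subset S of vertices (there are C(307, 5) = 21993513156 such S), let X_S = 1 if S induces a K_5 (all C(5, 2) = 10 edges present). Then P(X_S = 1) = (1/2)^10 = 1/1024. By linearity of expectation, E[# K_5] = C(307, 5) · (1/2)^10 = 21993513156 / 1024 = 5498378289/256 ≈ 21478040.191406.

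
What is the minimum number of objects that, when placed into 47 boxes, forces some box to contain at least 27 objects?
n = (27 − 1)·47 + 1 = 1223

By the generalised pigeonhole principle, to guarantee some box contains ≥ r objects we need more than (r − 1) · k objects total. Threshold: n = (r − 1) · k + 1. With r = 27 and k = 47: n = 26 · 47 + 1 = 1222 + 1 = 1223. For n = 1222 = 26 · 47, we can put exactly 26 objects in every box, avoiding 27 in any single one — so 1223 is tight.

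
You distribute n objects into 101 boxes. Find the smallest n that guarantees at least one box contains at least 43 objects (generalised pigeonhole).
n = (43 − 1)·101 + 1 = 4243

By the generalised pigeonhole principle, to guarantee some box contains ≥ r objects we need more than (r − 1) · k objects total. Threshold: n = (r − 1) · k + 1. With r = 43 and k = 101: n = 42 · 101 + 1 = 4242 + 1 = 4243. For n = 4242 = 42 · 101, we can put exactly 42 objects in every box, avoiding 43 in any single one — so 4243 is tight.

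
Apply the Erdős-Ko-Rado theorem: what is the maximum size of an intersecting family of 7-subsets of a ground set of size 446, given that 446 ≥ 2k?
max |F| = C(445, 6) = 10426240684860

The Erdős-Ko-Rado theorem states: for n ≥ 2k, an intersecting family of k-subsets of an n-element set has size at most C(n − 1, k − 1), with equality for 'star' families {A ⊆ [n] : |A| = k, i ∈ A} (fix an element i). For n = 446, k = 7: C(445, 6) = 10426240684860.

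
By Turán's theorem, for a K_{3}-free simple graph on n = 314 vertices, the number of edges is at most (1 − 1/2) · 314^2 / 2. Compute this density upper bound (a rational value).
Turán density bound = (1/2) · 314^2/2 = 24649

Turán's theorem: ex(n, K_{r+1}) is achieved by the complete r-partite Turán graph T(n, r) with parts as balanced as possible, and is at most (1 − 1/r) · n^2/2. For r = 2, n = 314: the density bound is (1/2) · 98596/2 = 24649. Since 2 ∣ 314, the Turán graph T(314, 2) has parts of equal size 157, and its edge count e(T(314, 2)) = 24649 attains the density bound exactly.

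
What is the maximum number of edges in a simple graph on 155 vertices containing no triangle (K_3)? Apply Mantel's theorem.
ex(155, K_3) = ⌊155^2/4⌋ = 6006

Mantel (1907): a triangle-free graph on n vertices has at most ⌊n^2/4⌋ edges, with equality for the complete bipartite graph K_{⌊n/2⌋, ⌈n/2⌉}. For n = 155: ⌊155^2/4⌋ = ⌊24025/4⌋ = 6006. The extremal graph is K_{77, 78}, which has 77·78 = 6006 edges.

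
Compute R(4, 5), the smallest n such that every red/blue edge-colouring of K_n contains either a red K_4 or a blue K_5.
R(4, 5) = 25

Lower bound: an explicit 2-colouring of K_{24} (typically a Paley-type or other structured construction) avoids a red K_4 and a blue K_5, showing R(4, 5) > 24.
Upper bound: the simple Erdős–Szekeres recurrence only gives R(4, 5) ≤ 32; the tight bound R(4, 5) ≤ 25 requires a sharper case analysis (or computer search) of 2-colourings of K_{25}.
Hence R(4, 5) = 25.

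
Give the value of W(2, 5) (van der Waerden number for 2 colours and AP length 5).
W(2, 5) = 178

This is a classical value, W(2, 5) = 178, established by combining an explicit 2-colouring of {1, ..., 177} with no monochromatic 5-AP (giving the lower bound W(2, 5) > 177) and a finite case analysis / exhaustive computer search showing every 2-colouring of {1, ..., 178} has such an AP.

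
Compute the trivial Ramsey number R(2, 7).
R(2, 7) = 7

R(2, k) = k for all k ≥ 2: in a 2-colouring of K_k, either some edge is red (a red K_2) or all edges are blue (a blue K_k). And K_{6} coloured all-blue has no blue K_7, so R(2, 7) > 6. Hence R(2, 7) = 7.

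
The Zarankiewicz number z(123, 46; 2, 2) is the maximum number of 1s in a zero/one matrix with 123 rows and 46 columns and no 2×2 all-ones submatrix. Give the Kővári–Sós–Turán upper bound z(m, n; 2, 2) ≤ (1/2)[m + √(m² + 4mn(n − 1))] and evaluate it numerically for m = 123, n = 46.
z(123, 46; 2, 2) ≤ (1/2)[123 + √(123² + 4·123·46·45)] = (1/2)[123 + √1033569] = 569.823

Kővári–Sós–Turán: let r_1, ..., r_123 be the row sums and z = Σ r_i the total number of 1s. Each pair of columns can share at most one row with both entries 1 (else a 2×2 all-ones block appears), so Σ_i C(r_i, 2) ≤ C(46, 2) = 1035. By convexity Σ_i C(r_i, 2) ≥ 123·C(z/123, 2) = z(z − 123)/(2·123), giving z² − 123z − 123·46·45 ≤ 0 and hence z ≤ (1/2)[123 + √(15129 + 4·254610)] = (1/2)[123 + √1033569] ≈ (1/2)(123 + 1016.646) = 569.823.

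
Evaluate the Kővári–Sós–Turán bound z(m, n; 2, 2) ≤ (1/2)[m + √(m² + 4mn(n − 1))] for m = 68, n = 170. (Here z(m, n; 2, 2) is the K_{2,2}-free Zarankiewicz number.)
z(68, 170; 2, 2) ≤ (1/2)[68 + √(68² + 4·68·170·169)] = (1/2)[68 + √7819184] = 1432.1402

Kővári–Sós–Turán: let r_1, ..., r_68 be the row sums and z = Σ r_i the total number of 1s. Each pair of columns can share at most one row with both entries 1 (else a 2×2 all-ones block appears), so Σ_i C(r_i, 2) ≤ C(170, 2) = 14365. By convexity Σ_i C(r_i, 2) ≥ 68·C(z/68, 2) = z(z − 68)/(2·68), giving z² − 68z − 68·170·169 ≤ 0 and hence z ≤ (1/2)[68 + √(4624 + 4·1953640)] = (1/2)[68 + √7819184] ≈ (1/2)(68 + 2796.2804) = 1432.1402.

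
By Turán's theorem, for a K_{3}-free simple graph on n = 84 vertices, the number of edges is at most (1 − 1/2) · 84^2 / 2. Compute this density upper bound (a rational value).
Turán density bound = (1/2) · 84^2/2 = 1764

Turán's theorem: ex(n, K_{r+1}) is achieved by the complete r-partite Turán graph T(n, r) with parts as balanced as possible, and is at most (1 − 1/r) · n^2/2. For r = 2, n = 84: the density bound is (1/2) · 7056/2 = 1764. Since 2 ∣ 84, the Turán graph T(84, 2) has parts of equal size 42, and its edge count e(T(84, 2)) = 1764 attains the density bound exactly.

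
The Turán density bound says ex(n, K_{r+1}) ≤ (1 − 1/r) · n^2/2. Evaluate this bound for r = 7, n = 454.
Turán density bound = (6/7) · 454^2/2 = 618348/7 ≈ 88335.4286

Turán's theorem: ex(n, K_{r+1}) is achieved by the complete r-partite Turán graph T(n, r) with parts as balanced as possible, and is at most (1 − 1/r) · n^2/2. For r = 7, n = 454: the density bound is (6/7) · 206116/2 = 618348/7 ≈ 88335.4286. The integer-valued extremum is e(T(454, 7)) = 88335, which is strictly less than the density bound 618348/7 since 7 ∤ 454 (the parts of T(454, 7) cannot all be equal).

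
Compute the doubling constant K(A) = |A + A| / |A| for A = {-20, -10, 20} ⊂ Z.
K = |A + A| / |A| = 6/3 = 2

Enumerate A + A = {a + b : a, b ∈ A}. With |A| = 3, there are |A|^2 = 9 ordered sum pairs; collecting distinct values, A + A = {-40, -30, -20, 0, 10, 40}, so |A + A| = 6. Thus K = 6/3 = 2. For comparison, the minimum possible |A + A| over all 3-element sets is 2·3 − 1 = 5 (so min K = 5/3), attained only by arithmetic progressions.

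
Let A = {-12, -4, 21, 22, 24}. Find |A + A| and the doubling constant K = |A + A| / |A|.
K = |A + A| / |A| = 15/5 = 3

Enumerate A + A = {a + b : a, b ∈ A}. With |A| = 5, there are |A|^2 = 25 ordered sum pairs; collecting distinct values, A + A = {-24, -16, -8, 9, 10, 12, 17, 18, 20, 42, 43, 44, 45, 46, 48}, so |A + A| = 15. Thus K = 15/5 = 3. For comparison, the minimum possible |A + A| over all 5-element sets is 2·5 − 1 = 9 (so min K = 9/5), attained only by arithmetic progressions.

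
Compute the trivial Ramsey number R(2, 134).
R(2, 134) = 134

R(2, k) = k for all k ≥ 2: in a 2-colouring of K_k, either some edge is red (a red K_2) or all edges are blue (a blue K_k). And K_{133} coloured all-blue has no blue K_134, so R(2, 134) > 133. Hence R(2, 134) = 134.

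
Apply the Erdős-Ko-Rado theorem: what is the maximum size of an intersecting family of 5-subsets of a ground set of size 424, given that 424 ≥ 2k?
max |F| = C(423, 4) = 1315142955

Erdős-Ko-Rado (1961): when n ≥ 2k, max |F| = C(n−1, k−1). The bound is attained by the star {A : i ∈ A} for any fixed i ∈ [n]. Here C(424−1, 5−1) = C(423, 4) = 1315142955.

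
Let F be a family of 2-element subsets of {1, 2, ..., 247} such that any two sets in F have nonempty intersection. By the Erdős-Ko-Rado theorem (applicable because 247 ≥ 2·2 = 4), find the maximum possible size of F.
max |F| = C(246, 1) = 246

Erdős-Ko-Rado (1961): when n ≥ 2k, max |F| = C(n−1, k−1). The bound is attained by the star {A : i ∈ A} for any fixed i ∈ [n]. Here C(247−1, 2−1) = C(246, 1) = 246.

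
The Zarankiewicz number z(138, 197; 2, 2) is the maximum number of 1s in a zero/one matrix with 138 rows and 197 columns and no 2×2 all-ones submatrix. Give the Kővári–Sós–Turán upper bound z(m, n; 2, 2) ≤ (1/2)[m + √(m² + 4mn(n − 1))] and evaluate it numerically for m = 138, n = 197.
z(138, 197; 2, 2) ≤ (1/2)[138 + √(138² + 4·138·197·196)] = (1/2)[138 + √21332868] = 2378.3759

Kővári–Sós–Turán: let r_1, ..., r_138 be the row sums and z = Σ r_i the total number of 1s. Each pair of columns can share at most one row with both entries 1 (else a 2×2 all-ones block appears), so Σ_i C(r_i, 2) ≤ C(197, 2) = 19306. By convexity Σ_i C(r_i, 2) ≥ 138·C(z/138, 2) = z(z − 138)/(2·138), giving z² − 138z − 138·197·196 ≤ 0 and hence z ≤ (1/2)[138 + √(19044 + 4·5328456)] = (1/2)[138 + √21332868] ≈ (1/2)(138 + 4618.7518) = 2378.3759.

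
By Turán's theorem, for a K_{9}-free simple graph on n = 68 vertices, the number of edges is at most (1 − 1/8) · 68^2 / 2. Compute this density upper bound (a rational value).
Turán density bound = (7/8) · 68^2/2 = 2023

Turán's theorem: ex(n, K_{r+1}) is achieved by the complete r-partite Turán graph T(n, r) with parts as balanced as possible, and is at most (1 − 1/r) · n^2/2. For r = 8, n = 68: the density bound is (7/8) · 4624/2 = 2023. The integer-valued extremum is e(T(68, 8)) = 2022, which is strictly less than the density bound 2023 since 8 ∤ 68 (the parts of T(68, 8) cannot all be equal).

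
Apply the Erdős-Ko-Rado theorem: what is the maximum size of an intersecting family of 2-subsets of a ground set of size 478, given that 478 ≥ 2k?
max |F| = C(477, 1) = 477

Erdős-Ko-Rado (1961): when n ≥ 2k, max |F| = C(n−1, k−1). The bound is attained by the star {A : i ∈ A} for any fixed i ∈ [n]. Here C(478−1, 2−1) = C(477, 1) = 477.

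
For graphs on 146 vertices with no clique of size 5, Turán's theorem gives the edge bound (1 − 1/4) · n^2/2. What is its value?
Turán density bound = (3/4) · 146^2/2 = 15987/2 ≈ 7993.5

Turán's theorem: ex(n, K_{r+1}) is achieved by the complete r-partite Turán graph T(n, r) with parts as balanced as possible, and is at most (1 − 1/r) · n^2/2. For r = 4, n = 146: the density bound is (3/4) · 21316/2 = 15987/2 ≈ 7993.5. The integer-valued extremum is e(T(146, 4)) = 7993, which is strictly less than the density bound 15987/2 since 4 ∤ 146 (the parts of T(146, 4) cannot all be equal).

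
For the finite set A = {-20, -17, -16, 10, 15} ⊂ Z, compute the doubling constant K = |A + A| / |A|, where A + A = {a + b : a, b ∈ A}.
K = |A + A| / |A| = 15/5 = 3

Enumerate A + A = {a + b : a, b ∈ A}. With |A| = 5, there are |A|^2 = 25 ordered sum pairs; collecting distinct values, A + A = {-40, -37, -36, -34, -33, -32, -10, -7, -6, -5, -2, -1, 20, 25, 30}, so |A + A| = 15. Thus K = 15/5 = 3. For comparison, the minimum possible |A + A| over all 5-element sets is 2·5 − 1 = 9 (so min K = 9/5), attained only by arithmetic progressions.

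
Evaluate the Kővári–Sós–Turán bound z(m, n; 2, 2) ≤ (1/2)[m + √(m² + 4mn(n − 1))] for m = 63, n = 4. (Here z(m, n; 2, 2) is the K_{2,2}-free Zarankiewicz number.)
z(63, 4; 2, 2) ≤ (1/2)[63 + √(63² + 4·63·4·3)] = (1/2)[63 + √6993] = 73.3121

Kővári–Sós–Turán: let r_1, ..., r_63 be the row sums and z = Σ r_i the total number of 1s. Each pair of columns can share at most one row with both entries 1 (else a 2×2 all-ones block appears), so Σ_i C(r_i, 2) ≤ C(4, 2) = 6. By convexity Σ_i C(r_i, 2) ≥ 63·C(z/63, 2) = z(z − 63)/(2·63), giving z² − 63z − 63·4·3 ≤ 0 and hence z ≤ (1/2)[63 + √(3969 + 4·756)] = (1/2)[63 + √6993] ≈ (1/2)(63 + 83.6242) = 73.3121.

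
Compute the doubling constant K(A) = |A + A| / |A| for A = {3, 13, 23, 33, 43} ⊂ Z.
K = |A + A| / |A| = 9/5

Enumerate A + A = {a + b : a, b ∈ A}. With |A| = 5, there are |A|^2 = 25 ordered sum pairs; collecting distinct values, A + A = {6, 16, 26, 36, 46, 56, 66, 76, 86}, so |A + A| = 9. Thus K = 9/5. Here |A + A| = 2|A| − 1 = 9, the minimum possible — so K = 9/5 is minimal, which holds iff A is an arithmetic progression.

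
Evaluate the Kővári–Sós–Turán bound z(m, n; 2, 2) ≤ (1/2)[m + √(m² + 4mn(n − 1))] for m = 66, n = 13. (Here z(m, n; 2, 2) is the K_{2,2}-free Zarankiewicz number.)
z(66, 13; 2, 2) ≤ (1/2)[66 + √(66² + 4·66·13·12)] = (1/2)[66 + √45540] = 139.7005

Kővári–Sós–Turán: let r_1, ..., r_66 be the row sums and z = Σ r_i the total number of 1s. Each pair of columns can share at most one row with both entries 1 (else a 2×2 all-ones block appears), so Σ_i C(r_i, 2) ≤ C(13, 2) = 78. By convexity Σ_i C(r_i, 2) ≥ 66·C(z/66, 2) = z(z − 66)/(2·66), giving z² − 66z − 66·13·12 ≤ 0 and hence z ≤ (1/2)[66 + √(4356 + 4·10296)] = (1/2)[66 + √45540] ≈ (1/2)(66 + 213.401) = 139.7005.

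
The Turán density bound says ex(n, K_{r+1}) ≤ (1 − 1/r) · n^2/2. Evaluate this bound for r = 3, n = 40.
Turán density bound = (2/3) · 40^2/2 = 1600/3 ≈ 533.3333

Turán's theorem: ex(n, K_{r+1}) is achieved by the complete r-partite Turán graph T(n, r) with parts as balanced as possible, and is at most (1 − 1/r) · n^2/2. For r = 3, n = 40: the density bound is (2/3) · 1600/2 = 1600/3 ≈ 533.3333. The integer-valued extremum is e(T(40, 3)) = 533, which is strictly less than the density bound 1600/3 since 3 ∤ 40 (the parts of T(40, 3) cannot all be equal).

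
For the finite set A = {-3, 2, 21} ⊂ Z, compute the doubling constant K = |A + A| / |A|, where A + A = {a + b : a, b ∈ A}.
K = |A + A| / |A| = 6/3 = 2

Enumerate A + A = {a + b : a, b ∈ A}. With |A| = 3, there are |A|^2 = 9 ordered sum pairs; collecting distinct values, A + A = {-6, -1, 4, 18, 23, 42}, so |A + A| = 6. Thus K = 6/3 = 2. For comparison, the minimum possible |A + A| over all 3-element sets is 2·3 − 1 = 5 (so min K = 5/3), attained only by arithmetic progressions.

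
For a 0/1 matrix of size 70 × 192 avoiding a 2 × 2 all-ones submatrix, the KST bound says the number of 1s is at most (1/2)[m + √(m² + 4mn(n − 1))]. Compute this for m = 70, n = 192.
z(70, 192; 2, 2) ≤ (1/2)[70 + √(70² + 4·70·192·191)] = (1/2)[70 + √10273060] = 1637.5807

Kővári–Sós–Turán: let r_1, ..., r_70 be the row sums and z = Σ r_i the total number of 1s. Each pair of columns can share at most one row with both entries 1 (else a 2×2 all-ones block appears), so Σ_i C(r_i, 2) ≤ C(192, 2) = 18336. By convexity Σ_i C(r_i, 2) ≥ 70·C(z/70, 2) = z(z − 70)/(2·70), giving z² − 70z − 70·192·191 ≤ 0 and hence z ≤ (1/2)[70 + √(4900 + 4·2567040)] = (1/2)[70 + √10273060] ≈ (1/2)(70 + 3205.1615) = 1637.5807.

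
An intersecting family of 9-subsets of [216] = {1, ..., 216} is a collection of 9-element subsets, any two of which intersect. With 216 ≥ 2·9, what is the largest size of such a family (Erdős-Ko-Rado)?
max |F| = C(215, 8) = 99256405915810

The Erdős-Ko-Rado theorem states: for n ≥ 2k, an intersecting family of k-subsets of an n-element set has size at most C(n − 1, k − 1), with equality for 'star' families {A ⊆ [n] : |A| = k, i ∈ A} (fix an element i). For n = 216, k = 9: C(215, 8) = 99256405915810.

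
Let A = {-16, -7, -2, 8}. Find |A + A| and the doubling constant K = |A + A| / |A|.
K = |A + A| / |A| = 10/4 = 5/2

Enumerate A + A = {a + b : a, b ∈ A}. With |A| = 4, there are |A|^2 = 16 ordered sum pairs; collecting distinct values, A + A = {-32, -23, -18, -14, -9, -8, -4, 1, 6, 16}, so |A + A| = 10. Thus K = 10/4 = 5/2. For comparison, the minimum possible |A + A| over all 4-element sets is 2·4 − 1 = 7 (so min K = 7/4), attained only by arithmetic progressions.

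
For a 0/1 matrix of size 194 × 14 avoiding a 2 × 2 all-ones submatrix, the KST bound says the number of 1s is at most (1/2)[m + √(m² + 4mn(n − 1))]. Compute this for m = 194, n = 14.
z(194, 14; 2, 2) ≤ (1/2)[194 + √(194² + 4·194·14·13)] = (1/2)[194 + √178868] = 308.4639

Kővári–Sós–Turán: let r_1, ..., r_194 be the row sums and z = Σ r_i the total number of 1s. Each pair of columns can share at most one row with both entries 1 (else a 2×2 all-ones block appears), so Σ_i C(r_i, 2) ≤ C(14, 2) = 91. By convexity Σ_i C(r_i, 2) ≥ 194·C(z/194, 2) = z(z − 194)/(2·194), giving z² − 194z − 194·14·13 ≤ 0 and hence z ≤ (1/2)[194 + √(37636 + 4·35308)] = (1/2)[194 + √178868] ≈ (1/2)(194 + 422.9279) = 308.4639.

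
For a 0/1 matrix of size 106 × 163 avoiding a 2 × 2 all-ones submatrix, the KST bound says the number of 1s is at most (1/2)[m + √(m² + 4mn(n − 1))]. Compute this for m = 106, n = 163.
z(106, 163; 2, 2) ≤ (1/2)[106 + √(106² + 4·106·163·162)] = (1/2)[106 + √11207380] = 1726.8713

Kővári–Sós–Turán: let r_1, ..., r_106 be the row sums and z = Σ r_i the total number of 1s. Each pair of columns can share at most one row with both entries 1 (else a 2×2 all-ones block appears), so Σ_i C(r_i, 2) ≤ C(163, 2) = 13203. By convexity Σ_i C(r_i, 2) ≥ 106·C(z/106, 2) = z(z − 106)/(2·106), giving z² − 106z − 106·163·162 ≤ 0 and hence z ≤ (1/2)[106 + √(11236 + 4·2799036)] = (1/2)[106 + √11207380] ≈ (1/2)(106 + 3347.7425) = 1726.8713.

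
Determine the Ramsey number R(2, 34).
R(2, 34) = 34

R(2, k) = k for all k ≥ 2: in a 2-colouring of K_k, either some edge is red (a red K_2) or all edges are blue (a blue K_k). And K_{33} coloured all-blue has no blue K_34, so R(2, 34) > 33. Hence R(2, 34) = 34.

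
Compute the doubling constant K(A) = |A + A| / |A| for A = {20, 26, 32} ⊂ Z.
K = |A + A| / |A| = 5/3

Enumerate A + A = {a + b : a, b ∈ A}. With |A| = 3, there are |A|^2 = 9 ordered sum pairs; collecting distinct values, A + A = {40, 46, 52, 58, 64}, so |A + A| = 5. Thus K = 5/3. Here |A + A| = 2|A| − 1 = 5, the minimum possible — so K = 5/3 is minimal, which holds iff A is an arithmetic progression.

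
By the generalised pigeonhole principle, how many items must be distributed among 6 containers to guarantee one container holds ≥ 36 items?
n = (36 − 1)·6 + 1 = 211

By the generalised pigeonhole principle, to guarantee some box contains ≥ r objects we need more than (r − 1) · k objects total. Threshold: n = (r − 1) · k + 1. With r = 36 and k = 6: n = 35 · 6 + 1 = 210 + 1 = 211. For n = 210 = 35 · 6, we can put exactly 35 objects in every box, avoiding 36 in any single one — so 211 is tight.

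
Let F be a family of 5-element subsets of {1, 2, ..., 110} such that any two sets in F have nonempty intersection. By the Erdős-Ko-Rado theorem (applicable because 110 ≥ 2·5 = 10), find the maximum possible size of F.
max |F| = C(109, 4) = 5563251

Erdős-Ko-Rado (1961): when n ≥ 2k, max |F| = C(n−1, k−1). The bound is attained by the star {A : i ∈ A} for any fixed i ∈ [n]. Here C(110−1, 5−1) = C(109, 4) = 5563251.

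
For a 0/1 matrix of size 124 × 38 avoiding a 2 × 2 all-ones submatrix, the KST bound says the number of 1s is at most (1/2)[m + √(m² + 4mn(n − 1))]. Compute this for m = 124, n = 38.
z(124, 38; 2, 2) ≤ (1/2)[124 + √(124² + 4·124·38·37)] = (1/2)[124 + √712752] = 484.1232

Kővári–Sós–Turán: let r_1, ..., r_124 be the row sums and z = Σ r_i the total number of 1s. Each pair of columns can share at most one row with both entries 1 (else a 2×2 all-ones block appears), so Σ_i C(r_i, 2) ≤ C(38, 2) = 703. By convexity Σ_i C(r_i, 2) ≥ 124·C(z/124, 2) = z(z − 124)/(2·124), giving z² − 124z − 124·38·37 ≤ 0 and hence z ≤ (1/2)[124 + √(15376 + 4·174344)] = (1/2)[124 + √712752] ≈ (1/2)(124 + 844.2464) = 484.1232.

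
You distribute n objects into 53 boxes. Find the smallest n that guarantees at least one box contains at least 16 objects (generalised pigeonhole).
n = (16 − 1)·53 + 1 = 796

By the generalised pigeonhole principle, to guarantee some box contains ≥ r objects we need more than (r − 1) · k objects total. Threshold: n = (r − 1) · k + 1. With r = 16 and k = 53: n = 15 · 53 + 1 = 795 + 1 = 796. For n = 795 = 15 · 53, we can put exactly 15 objects in every box, avoiding 16 in any single one — so 796 is tight.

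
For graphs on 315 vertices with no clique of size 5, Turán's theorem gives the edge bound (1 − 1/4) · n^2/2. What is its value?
Turán density bound = (3/4) · 315^2/2 = 297675/8 ≈ 37209.375

Turán's theorem: ex(n, K_{r+1}) is achieved by the complete r-partite Turán graph T(n, r) with parts as balanced as possible, and is at most (1 − 1/r) · n^2/2. For r = 4, n = 315: the density bound is (3/4) · 99225/2 = 297675/8 ≈ 37209.375. The integer-valued extremum is e(T(315, 4)) = 37209, which is strictly less than the density bound 297675/8 since 4 ∤ 315 (the parts of T(315, 4) cannot all be equal).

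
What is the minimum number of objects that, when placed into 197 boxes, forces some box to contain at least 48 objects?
n = (48 − 1)·197 + 1 = 9260

By the generalised pigeonhole principle, to guarantee some box contains ≥ r objects we need more than (r − 1) · k objects total. Threshold: n = (r − 1) · k + 1. With r = 48 and k = 197: n = 47 · 197 + 1 = 9259 + 1 = 9260. For n = 9259 = 47 · 197, we can put exactly 47 objects in every box, avoiding 48 in any single one — so 9260 is tight.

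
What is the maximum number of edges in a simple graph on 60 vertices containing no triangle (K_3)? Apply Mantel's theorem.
ex(60, K_3) = ⌊60^2/4⌋ = 900

Mantel (1907): a triangle-free graph on n vertices has at most ⌊n^2/4⌋ edges, with equality for the complete bipartite graph K_{⌊n/2⌋, ⌈n/2⌉}. For n = 60: ⌊60^2/4⌋ = ⌊3600/4⌋ = 900. The extremal graph is K_{30, 30}, which has 30·30 = 900 edges.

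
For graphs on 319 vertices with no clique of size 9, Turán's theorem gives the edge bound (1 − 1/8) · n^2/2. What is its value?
Turán density bound = (7/8) · 319^2/2 = 712327/16 ≈ 44520.4375

Turán's theorem: ex(n, K_{r+1}) is achieved by the complete r-partite Turán graph T(n, r) with parts as balanced as possible, and is at most (1 − 1/r) · n^2/2. For r = 8, n = 319: the density bound is (7/8) · 101761/2 = 712327/16 ≈ 44520.4375. The integer-valued extremum is e(T(319, 8)) = 44520, which is strictly less than the density bound 712327/16 since 8 ∤ 319 (the parts of T(319, 8) cannot all be equal).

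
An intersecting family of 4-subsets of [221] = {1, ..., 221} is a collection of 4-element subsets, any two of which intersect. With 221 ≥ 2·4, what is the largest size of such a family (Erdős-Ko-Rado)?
max |F| = C(220, 3) = 1750540

The Erdős-Ko-Rado theorem states: for n ≥ 2k, an intersecting family of k-subsets of an n-element set has size at most C(n − 1, k − 1), with equality for 'star' families {A ⊆ [n] : |A| = k, i ∈ A} (fix an element i). For n = 221, k = 4: C(220, 3) = 1750540.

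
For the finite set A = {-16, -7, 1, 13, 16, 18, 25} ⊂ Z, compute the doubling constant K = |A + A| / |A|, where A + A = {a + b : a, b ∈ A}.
K = |A + A| / |A| = 25/7

Enumerate A + A = {a + b : a, b ∈ A}. With |A| = 7, there are |A|^2 = 49 ordered sum pairs; collecting distinct values, A + A = {-32, -23, -15, -14, -6, -3, 0, 2, 6, 9, 11, 14, 17, 18, 19, 26, 29, 31, 32, 34, 36, 38, 41, 43, 50}, so |A + A| = 25. Thus K = 25/7. For comparison, the minimum possible |A + A| over all 7-element sets is 2·7 − 1 = 13 (so min K = 13/7), attained only by arithmetic progressions.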